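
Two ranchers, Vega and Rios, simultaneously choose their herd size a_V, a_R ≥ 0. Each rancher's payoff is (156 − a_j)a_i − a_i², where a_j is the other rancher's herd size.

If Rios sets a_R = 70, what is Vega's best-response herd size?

Vega's payoff is (156 − a_R)a_V − a_V².
∂π/∂a_V = 156 − a_R − 2a_V = 0, so a_V = 78 − 0.5a_R.
At a_R = 70: a_V = 78 − 0.5·70 = 43.

43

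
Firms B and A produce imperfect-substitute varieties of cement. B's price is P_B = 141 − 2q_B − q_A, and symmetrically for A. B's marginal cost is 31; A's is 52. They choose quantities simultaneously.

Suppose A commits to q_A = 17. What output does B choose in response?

Firm B's profit: π = q_B(141 − 2q_B − q_A) − 31q_B.
∂π/∂q_B = 110 − 4q_B − q_A = 0 ⇒ q_B = 27.5 − 0.25q_A.
At q_A = 17: q_B = 27.5 − 0.25·17 = 23.25.

23.25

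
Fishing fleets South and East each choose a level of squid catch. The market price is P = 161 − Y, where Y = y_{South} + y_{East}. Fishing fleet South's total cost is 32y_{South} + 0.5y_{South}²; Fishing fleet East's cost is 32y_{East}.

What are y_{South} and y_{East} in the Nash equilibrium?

Fishing fleet South's profit: π = y_{South}(161 − (y_{South} + y_{East})) − 32y_{South} − 0.5y_{South}².
∂π/∂y_{South} = 129 − 3y_{South} − y_{East} = 0, so y_{South} = 43 − (1/3)y_{East}.
For East: ∂π/∂y_{East} = 129 − 2y_{East} − y_{South} = 0 ⇒ y_{East} = 64.5 − 0.5y_{South}.
Plugging y_{East} into South's best response: y_{South} = 43 − (1/3)(64.5 − 0.5y_{South}) ⇒ (5/6)y_{South} = 21.5, so y_{South} = 25.8.
Then y_{East} = 64.5 − 0.5·25.8 = 51.6.

25.8, 51.6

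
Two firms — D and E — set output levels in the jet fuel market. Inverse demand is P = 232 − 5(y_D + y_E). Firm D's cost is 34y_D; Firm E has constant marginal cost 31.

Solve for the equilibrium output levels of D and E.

13, 13.6

Firm D's profit: π = y_D(232 − 5(y_D + y_E)) − 34y_D.
∂π/∂y_D = 198 − 10y_D − 5y_E = 0, so y_D = 19.8 − 0.5y_E.
By the same steps for E: y_E = 20.1 − 0.5y_D.
Solving the two reaction functions simultaneously: (1 − (−0.5)(−0.5))y_D = 19.8 − 0.5·20.1, so 0.75y_D = 9.75 and y_D = 13.
Then y_E = 20.1 − 0.5·13 = 13.6.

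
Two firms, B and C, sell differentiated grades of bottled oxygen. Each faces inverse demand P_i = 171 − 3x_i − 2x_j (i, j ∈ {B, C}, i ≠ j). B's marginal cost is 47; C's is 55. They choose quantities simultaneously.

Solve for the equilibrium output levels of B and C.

16, 14

Firm B's profit: π = x_B(171 − 3x_B − 2x_C) − 47x_B.
∂π/∂x_B = 124 − 6x_B − 2x_C = 0 ⇒ x_B = 62/3 − (1/3)x_C.
Similarly x_C = 58/3 − (1/3)x_B.
Plugging x_C into B's best response: x_B = 62/3 − (1/3)(58/3 − (1/3)x_B) ⇒ (8/9)x_B = 128/9, so x_B = 16.
Then x_C = 58/3 − (1/3)·16 = 14.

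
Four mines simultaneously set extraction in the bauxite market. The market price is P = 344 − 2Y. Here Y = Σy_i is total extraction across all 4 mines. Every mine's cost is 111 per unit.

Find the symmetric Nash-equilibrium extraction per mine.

A representative mine's profit is π_i = y_i(344 − 2Y) − 111y_i, with Y = y_i + Σ_{j≠i} y_j.
First-order condition: 233 − 4y_i − 2Σ_{j≠i} y_j = 0.
With identical mines, set every y_j = y: then 233 − 4y − 6y = 0, i.e. y = 233/10 = 23.3.

23.3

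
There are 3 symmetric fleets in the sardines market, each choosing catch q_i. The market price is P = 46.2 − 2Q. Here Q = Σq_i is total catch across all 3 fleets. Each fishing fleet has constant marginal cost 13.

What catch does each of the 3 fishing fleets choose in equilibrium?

A representative fishing fleet's profit is π_i = q_i(46.2 − 2Q) − 13q_i, with Q = q_i + Σ_{j≠i} q_j.
First-order condition: 33.2 − 4q_i − 2Σ_{j≠i} q_j = 0.
With identical fishing fleets, set every q_j = q: then 33.2 − 4q − 4q = 0, i.e. q = 33.2/8 = 4.15.

4.15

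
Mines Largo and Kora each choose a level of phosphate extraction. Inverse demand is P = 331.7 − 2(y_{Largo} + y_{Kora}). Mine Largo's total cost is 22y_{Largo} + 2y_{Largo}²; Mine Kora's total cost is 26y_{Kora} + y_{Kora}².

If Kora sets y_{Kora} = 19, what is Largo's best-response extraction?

33.9625

Mine Largo's profit: π = y_{Largo}(331.7 − 2(y_{Largo} + y_{Kora})) − 22y_{Largo} − 2y_{Largo}².
∂π/∂y_{Largo} = 309.7 − 8y_{Largo} − 2y_{Kora} = 0, so y_{Largo} = 38.7125 − 0.25y_{Kora}.
At y_{Kora} = 19: y_{Largo} = 38.7125 − 0.25·19 = 33.9625.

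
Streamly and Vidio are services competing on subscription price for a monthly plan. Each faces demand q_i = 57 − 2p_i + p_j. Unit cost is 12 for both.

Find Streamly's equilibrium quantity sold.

Streamly's profit: π = (p_{Streamly} − 12)(57 − 2p_{Streamly} + p_{Vidio}).
∂π/∂p_{Streamly} = 81 − 4p_{Streamly} + p_{Vidio} = 0 ⇒ p_{Streamly} = 20.25 + 0.25p_{Vidio}.
Setting p_{Streamly} = p_{Vidio} in the reaction function: p_{Streamly} = 20.25 + 0.25p_{Streamly}, so p_{Streamly} = 20.25 / 0.75 = 27.
q_{Streamly} = 57 − 2·27 + 27 = 30.

30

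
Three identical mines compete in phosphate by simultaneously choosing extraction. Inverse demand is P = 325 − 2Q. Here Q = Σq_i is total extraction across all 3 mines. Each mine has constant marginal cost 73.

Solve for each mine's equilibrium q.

31.5

A representative mine's profit is π_i = q_i(325 − 2Q) − 73q_i, with Q = q_i + Σ_{j≠i} q_j.
First-order condition: 252 − 4q_i − 2Σ_{j≠i} q_j = 0.
In a symmetric equilibrium every mine chooses the same q, so Σ_{j≠i} q_j = 2q. The condition becomes 252 − 8q = 0, giving q = 252/8 = 31.5.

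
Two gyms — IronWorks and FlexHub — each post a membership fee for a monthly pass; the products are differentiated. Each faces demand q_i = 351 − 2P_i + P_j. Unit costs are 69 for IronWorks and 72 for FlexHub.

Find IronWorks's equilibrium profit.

IronWorks's profit: π = (P_{IronWorks} − 69)(351 − 2P_{IronWorks} + P_{FlexHub}).
∂π/∂P_{IronWorks} = 489 − 4P_{IronWorks} + P_{FlexHub} = 0 ⇒ P_{IronWorks} = 122.25 + 0.25P_{FlexHub}.
Similarly P_{FlexHub} = 123.75 + 0.25P_{IronWorks}.
Solving the two reaction functions simultaneously: (1 − (0.25)(0.25))P_{IronWorks} = 122.25 + 0.25·123.75, so 0.9375P_{IronWorks} = 153.1875 and P_{IronWorks} = 163.4.
Then P_{FlexHub} = 123.75 + 0.25·163.4 = 164.6.
q_{IronWorks} = 351 − 2·163.4 + 164.6 = 188.8.
Profit = (163.4 − 69)·188.8 = 17822.72.

17822.72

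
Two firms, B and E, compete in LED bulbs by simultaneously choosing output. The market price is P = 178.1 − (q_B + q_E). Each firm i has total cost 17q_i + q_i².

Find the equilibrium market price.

Firm B's profit: π = q_B(178.1 − (q_B + q_E)) − 17q_B − q_B².
∂π/∂q_B = 161.1 − 4q_B − q_E = 0, so q_B = 40.275 − 0.25q_E.
The game is symmetric, so in equilibrium q_E = q_B: the reaction function gives 1.25q_B = 40.275, hence q_B = 32.22.
Equilibrium price: P = 178.1 − 64.44 = 113.66.

113.66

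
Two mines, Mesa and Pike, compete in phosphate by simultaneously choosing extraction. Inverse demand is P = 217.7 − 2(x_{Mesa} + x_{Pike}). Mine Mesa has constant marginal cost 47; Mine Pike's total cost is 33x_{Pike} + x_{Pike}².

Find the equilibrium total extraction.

52.61

Mine Mesa's profit: π = x_{Mesa}(217.7 − 2(x_{Mesa} + x_{Pike})) − 47x_{Mesa}.
∂π/∂x_{Mesa} = 170.7 − 4x_{Mesa} − 2x_{Pike} = 0, so x_{Mesa} = 42.675 − 0.5x_{Pike}.
For Pike: ∂π/∂x_{Pike} = 184.7 − 6x_{Pike} − 2x_{Mesa} = 0 ⇒ x_{Pike} = 1847/60 − (1/3)x_{Mesa}.
Solving the two reaction functions simultaneously: (1 − (−0.5)(−1/3))x_{Mesa} = 42.675 − 0.5·(1847/60), so (5/6)x_{Mesa} = 1637/60 and x_{Mesa} = 32.74.
Then x_{Pike} = 1847/60 − (1/3)·32.74 = 19.87.
Total extraction: 32.74 + 19.87 = 52.61.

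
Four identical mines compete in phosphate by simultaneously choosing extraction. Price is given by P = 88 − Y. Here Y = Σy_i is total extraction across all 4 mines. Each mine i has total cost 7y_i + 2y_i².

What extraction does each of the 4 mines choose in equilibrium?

9

A representative mine's profit is π_i = y_i(88 − Y) − 7y_i − 2y_i², with Y = y_i + Σ_{j≠i} y_j.
First-order condition: 81 − 6y_i − Σ_{j≠i} y_j = 0.
In a symmetric equilibrium every mine chooses the same y, so Σ_{j≠i} y_j = 3y. The condition becomes 81 − 9y = 0, giving y = 81/9 = 9.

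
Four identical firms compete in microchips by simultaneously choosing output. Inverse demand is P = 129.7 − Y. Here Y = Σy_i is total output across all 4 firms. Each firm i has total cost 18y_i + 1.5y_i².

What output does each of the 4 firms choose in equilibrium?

A representative firm's profit is π_i = y_i(129.7 − Y) − 18y_i − 1.5y_i², with Y = y_i + Σ_{j≠i} y_j.
First-order condition: 111.7 − 5y_i − Σ_{j≠i} y_j = 0.
Imposing symmetry (y_j = y for all j) turns Σ_{j≠i} y_j into 3y, so 111.7 = 8y and y = 13.9625.

13.9625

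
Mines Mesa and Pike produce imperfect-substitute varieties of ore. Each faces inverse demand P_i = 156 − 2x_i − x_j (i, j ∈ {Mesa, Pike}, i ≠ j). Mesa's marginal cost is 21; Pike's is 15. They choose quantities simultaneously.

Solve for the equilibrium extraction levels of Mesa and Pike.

26.6, 28.6

Mine Mesa's profit: π = x_{Mesa}(156 − 2x_{Mesa} − x_{Pike}) − 21x_{Mesa}.
∂π/∂x_{Mesa} = 135 − 4x_{Mesa} − x_{Pike} = 0 ⇒ x_{Mesa} = 33.75 − 0.25x_{Pike}.
Similarly x_{Pike} = 35.25 − 0.25x_{Mesa}.
Substituting the second reaction function into the first: x_{Mesa} = 33.75 − 0.25(35.25 − 0.25x_{Mesa}), which gives 0.9375x_{Mesa} = 24.9375 ⇒ x_{Mesa} = 26.6.
Then x_{Pike} = 35.25 − 0.25·26.6 = 28.6.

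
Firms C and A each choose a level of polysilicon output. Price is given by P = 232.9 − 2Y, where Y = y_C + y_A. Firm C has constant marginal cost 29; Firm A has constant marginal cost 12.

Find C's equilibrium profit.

1940.645

Firm C's profit: π = y_C(232.9 − 2(y_C + y_A)) − 29y_C.
∂π/∂y_C = 203.9 − 4y_C − 2y_A = 0, so y_C = 50.975 − 0.5y_A.
By the same steps for A: y_A = 55.225 − 0.5y_C.
Substituting the second reaction function into the first: y_C = 50.975 − 0.5(55.225 − 0.5y_C), which gives 0.75y_C = 23.3625 ⇒ y_C = 31.15.
Then y_A = 55.225 − 0.5·31.15 = 39.65.
Price P = 232.9 − 2·70.8 = 91.3.
C's profit: (91.3 − 29)·31.15 = 1940.645.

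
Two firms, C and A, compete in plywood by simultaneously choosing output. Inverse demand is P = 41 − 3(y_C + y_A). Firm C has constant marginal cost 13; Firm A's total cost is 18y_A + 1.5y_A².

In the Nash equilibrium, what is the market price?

25.2

Firm C's profit: π = y_C(41 − 3(y_C + y_A)) − 13y_C.
∂π/∂y_C = 28 − 6y_C − 3y_A = 0, so y_C = 14/3 − 0.5y_A.
For A: ∂π/∂y_A = 23 − 9y_A − 3y_C = 0 ⇒ y_A = 23/9 − (1/3)y_C.
Solving the two reaction functions simultaneously: (1 − (−0.5)(−1/3))y_C = 14/3 − 0.5·(23/9), so (5/6)y_C = 61/18 and y_C = 61/15.
Then y_A = 23/9 − (1/3)·(61/15) = 1.2.
Equilibrium price: P = 41 − 3·(79/15) = 25.2.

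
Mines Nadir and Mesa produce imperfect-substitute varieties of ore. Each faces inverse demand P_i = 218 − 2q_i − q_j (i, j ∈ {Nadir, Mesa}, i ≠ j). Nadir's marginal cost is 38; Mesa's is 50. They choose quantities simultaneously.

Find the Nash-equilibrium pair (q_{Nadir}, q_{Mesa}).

36.8, 32.8

Mine Nadir's profit: π = q_{Nadir}(218 − 2q_{Nadir} − q_{Mesa}) − 38q_{Nadir}.
∂π/∂q_{Nadir} = 180 − 4q_{Nadir} − q_{Mesa} = 0 ⇒ q_{Nadir} = 45 − 0.25q_{Mesa}.
Similarly q_{Mesa} = 42 − 0.25q_{Nadir}.
Substituting the second reaction function into the first: q_{Nadir} = 45 − 0.25(42 − 0.25q_{Nadir}), which gives 0.9375q_{Nadir} = 34.5 ⇒ q_{Nadir} = 36.8.
Then q_{Mesa} = 42 − 0.25·36.8 = 32.8.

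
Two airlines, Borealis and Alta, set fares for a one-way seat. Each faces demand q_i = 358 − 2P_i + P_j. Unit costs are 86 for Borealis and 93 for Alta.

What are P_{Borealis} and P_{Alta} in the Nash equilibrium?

177.6, 180.4

Borealis's profit: π = (P_{Borealis} − 86)(358 − 2P_{Borealis} + P_{Alta}).
∂π/∂P_{Borealis} = 530 − 4P_{Borealis} + P_{Alta} = 0 ⇒ P_{Borealis} = 132.5 + 0.25P_{Alta}.
Similarly P_{Alta} = 136 + 0.25P_{Borealis}.
Solving the two reaction functions simultaneously: (1 − (0.25)(0.25))P_{Borealis} = 132.5 + 0.25·136, so 0.9375P_{Borealis} = 166.5 and P_{Borealis} = 177.6.
Then P_{Alta} = 136 + 0.25·177.6 = 180.4.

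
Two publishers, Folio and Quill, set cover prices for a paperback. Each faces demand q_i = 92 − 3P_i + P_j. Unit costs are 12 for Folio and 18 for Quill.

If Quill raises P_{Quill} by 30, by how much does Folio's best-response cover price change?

5

Folio's profit: π = (P_{Folio} − 12)(92 − 3P_{Folio} + P_{Quill}).
∂π/∂P_{Folio} = 128 − 6P_{Folio} + P_{Quill} = 0 ⇒ P_{Folio} = 64/3 + (1/6)P_{Quill}.
The reaction-function slope is 1/6, so a 30-unit rise in P_{Quill} moves P_{Folio} by 1/6 × 30 = 5. Folio's best response rises — the actions are strategic complements.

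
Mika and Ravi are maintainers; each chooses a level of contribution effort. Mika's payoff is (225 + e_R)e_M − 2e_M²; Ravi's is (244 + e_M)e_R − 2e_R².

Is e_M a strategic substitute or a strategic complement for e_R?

strategic complements

Expanding Mika's payoff: 225e_M + e_Re_M − 2e_M².
∂π/∂e_M = 225 + e_R − 4e_M = 0, so e_M = 56.25 + 0.25e_R.
The best-response slope de_M/de_R = 0.25 > 0: the reaction function is upward-sloping, so the choices are strategic complements.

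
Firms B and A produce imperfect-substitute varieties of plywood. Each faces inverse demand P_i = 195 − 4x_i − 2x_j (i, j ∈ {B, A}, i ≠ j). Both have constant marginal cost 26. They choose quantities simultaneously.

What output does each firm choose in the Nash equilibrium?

Firm B's profit: π = x_B(195 − 4x_B − 2x_A) − 26x_B.
∂π/∂x_B = 169 − 8x_B − 2x_A = 0 ⇒ x_B = 21.125 − 0.25x_A.
The game is symmetric, so in equilibrium x_A = x_B: the reaction function gives 1.25x_B = 21.125, hence x_B = 16.9.

16.9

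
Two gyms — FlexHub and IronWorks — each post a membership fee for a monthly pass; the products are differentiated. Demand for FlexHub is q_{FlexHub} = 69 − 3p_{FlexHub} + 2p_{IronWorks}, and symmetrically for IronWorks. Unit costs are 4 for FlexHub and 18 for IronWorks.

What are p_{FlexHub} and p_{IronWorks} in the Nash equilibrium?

FlexHub's profit: π = (p_{FlexHub} − 4)(69 − 3p_{FlexHub} + 2p_{IronWorks}).
∂π/∂p_{FlexHub} = 81 − 6p_{FlexHub} + 2p_{IronWorks} = 0 ⇒ p_{FlexHub} = 13.5 + (1/3)p_{IronWorks}.
Similarly p_{IronWorks} = 20.5 + (1/3)p_{FlexHub}.
Solving the two reaction functions simultaneously: (1 − (1/3)(1/3))p_{FlexHub} = 13.5 + (1/3)·20.5, so (8/9)p_{FlexHub} = 61/3 and p_{FlexHub} = 22.875.
Then p_{IronWorks} = 20.5 + (1/3)·22.875 = 28.125.

22.875, 28.125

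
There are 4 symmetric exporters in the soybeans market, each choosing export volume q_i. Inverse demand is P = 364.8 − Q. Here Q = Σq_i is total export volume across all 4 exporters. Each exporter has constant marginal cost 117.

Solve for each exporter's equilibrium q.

49.56

A representative exporter's profit is π_i = q_i(364.8 − Q) − 117q_i, with Q = q_i + Σ_{j≠i} q_j.
First-order condition: 247.8 − 2q_i − Σ_{j≠i} q_j = 0.
With identical exporters, set every q_j = q: then 247.8 − 2q − 3q = 0, i.e. q = 247.8/5 = 49.56.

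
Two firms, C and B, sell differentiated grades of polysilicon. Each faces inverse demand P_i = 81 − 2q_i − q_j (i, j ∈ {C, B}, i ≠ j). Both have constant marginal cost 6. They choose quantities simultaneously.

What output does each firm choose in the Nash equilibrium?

Firm C's profit: π = q_C(81 − 2q_C − q_B) − 6q_C.
∂π/∂q_C = 75 − 4q_C − q_B = 0 ⇒ q_C = 18.75 − 0.25q_B.
The game is symmetric, so in equilibrium q_B = q_C: the reaction function gives 1.25q_C = 18.75, hence q_C = 15.

15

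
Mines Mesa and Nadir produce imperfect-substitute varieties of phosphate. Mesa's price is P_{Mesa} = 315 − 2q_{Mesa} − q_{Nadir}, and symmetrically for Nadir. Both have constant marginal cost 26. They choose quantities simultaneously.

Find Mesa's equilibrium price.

141.6

Mine Mesa's profit: π = q_{Mesa}(315 − 2q_{Mesa} − q_{Nadir}) − 26q_{Mesa}.
∂π/∂q_{Mesa} = 289 − 4q_{Mesa} − q_{Nadir} = 0 ⇒ q_{Mesa} = 72.25 − 0.25q_{Nadir}.
The game is symmetric, so in equilibrium q_{Nadir} = q_{Mesa}: the reaction function gives 1.25q_{Mesa} = 72.25, hence q_{Mesa} = 57.8.
P_{Mesa} = 315 − 2·57.8 − 57.8 = 141.6.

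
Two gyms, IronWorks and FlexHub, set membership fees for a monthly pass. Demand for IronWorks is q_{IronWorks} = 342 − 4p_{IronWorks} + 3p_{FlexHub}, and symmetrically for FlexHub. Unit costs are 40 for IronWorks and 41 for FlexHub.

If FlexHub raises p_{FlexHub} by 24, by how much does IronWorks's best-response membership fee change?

IronWorks's profit: π = (p_{IronWorks} − 40)(342 − 4p_{IronWorks} + 3p_{FlexHub}).
∂π/∂p_{IronWorks} = 502 − 8p_{IronWorks} + 3p_{FlexHub} = 0 ⇒ p_{IronWorks} = 62.75 + 0.375p_{FlexHub}.
The reaction-function slope is 0.375, so a 24-unit rise in p_{FlexHub} moves p_{IronWorks} by 0.375 × 24 = 9. IronWorks's best response rises — the actions are strategic complements.

9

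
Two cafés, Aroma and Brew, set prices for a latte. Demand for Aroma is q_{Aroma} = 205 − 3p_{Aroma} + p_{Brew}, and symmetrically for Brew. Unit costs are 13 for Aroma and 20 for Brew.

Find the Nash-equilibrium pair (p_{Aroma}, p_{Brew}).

Aroma's profit: π = (p_{Aroma} − 13)(205 − 3p_{Aroma} + p_{Brew}).
∂π/∂p_{Aroma} = 244 − 6p_{Aroma} + p_{Brew} = 0 ⇒ p_{Aroma} = 122/3 + (1/6)p_{Brew}.
Similarly p_{Brew} = 265/6 + (1/6)p_{Aroma}.
Solving the two reaction functions simultaneously: (1 − (1/6)(1/6))p_{Aroma} = 122/3 + (1/6)·(265/6), so (35/36)p_{Aroma} = 1729/36 and p_{Aroma} = 49.4.
Then p_{Brew} = 265/6 + (1/6)·49.4 = 52.4.

49.4, 52.4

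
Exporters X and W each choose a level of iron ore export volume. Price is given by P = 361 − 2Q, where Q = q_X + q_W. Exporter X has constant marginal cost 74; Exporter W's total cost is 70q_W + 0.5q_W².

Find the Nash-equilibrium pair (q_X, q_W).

Exporter X's profit: π = q_X(361 − 2(q_X + q_W)) − 74q_X.
∂π/∂q_X = 287 − 4q_X − 2q_W = 0, so q_X = 71.75 − 0.5q_W.
For W: ∂π/∂q_W = 291 − 5q_W − 2q_X = 0 ⇒ q_W = 58.2 − 0.4q_X.
Plugging q_W into X's best response: q_X = 71.75 − 0.5(58.2 − 0.4q_X) ⇒ 0.8q_X = 42.65, so q_X = 53.3125.
Then q_W = 58.2 − 0.4·53.3125 = 36.875.

53.3125, 36.875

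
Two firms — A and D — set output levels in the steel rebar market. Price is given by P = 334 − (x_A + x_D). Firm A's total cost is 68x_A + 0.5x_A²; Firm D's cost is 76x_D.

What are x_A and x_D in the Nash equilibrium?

54.8, 101.6

Firm A's profit: π = x_A(334 − (x_A + x_D)) − 68x_A − 0.5x_A².
∂π/∂x_A = 266 − 3x_A − x_D = 0, so x_A = 266/3 − (1/3)x_D.
For D: ∂π/∂x_D = 258 − 2x_D − x_A = 0 ⇒ x_D = 129 − 0.5x_A.
Substituting the second reaction function into the first: x_A = 266/3 − (1/3)(129 − 0.5x_A), which gives (5/6)x_A = 137/3 ⇒ x_A = 54.8.
Then x_D = 129 − 0.5·54.8 = 101.6.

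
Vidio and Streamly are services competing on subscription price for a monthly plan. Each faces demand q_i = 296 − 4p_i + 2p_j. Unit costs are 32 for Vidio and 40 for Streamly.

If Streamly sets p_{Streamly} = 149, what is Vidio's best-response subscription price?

90.25

Vidio's profit: π = (p_{Vidio} − 32)(296 − 4p_{Vidio} + 2p_{Streamly}).
∂π/∂p_{Vidio} = 424 − 8p_{Vidio} + 2p_{Streamly} = 0 ⇒ p_{Vidio} = 53 + 0.25p_{Streamly}.
At p_{Streamly} = 149: p_{Vidio} = 53 + 0.25·149 = 90.25.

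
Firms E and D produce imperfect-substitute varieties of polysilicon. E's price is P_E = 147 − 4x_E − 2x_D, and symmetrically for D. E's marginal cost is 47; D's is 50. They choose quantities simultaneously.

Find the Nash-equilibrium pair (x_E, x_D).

10.1, 9.6

Firm E's profit: π = x_E(147 − 4x_E − 2x_D) − 47x_E.
∂π/∂x_E = 100 − 8x_E − 2x_D = 0 ⇒ x_E = 12.5 − 0.25x_D.
Similarly x_D = 12.125 − 0.25x_E.
Solving the two reaction functions simultaneously: (1 − (−0.25)(−0.25))x_E = 12.5 − 0.25·12.125, so 0.9375x_E = 303/32 and x_E = 10.1.
Then x_D = 12.125 − 0.25·10.1 = 9.6.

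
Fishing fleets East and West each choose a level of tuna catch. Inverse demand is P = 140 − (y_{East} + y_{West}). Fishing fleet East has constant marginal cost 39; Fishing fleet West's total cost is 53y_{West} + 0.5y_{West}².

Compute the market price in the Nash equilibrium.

Fishing fleet East's profit: π = y_{East}(140 − (y_{East} + y_{West})) − 39y_{East}.
∂π/∂y_{East} = 101 − 2y_{East} − y_{West} = 0, so y_{East} = 50.5 − 0.5y_{West}.
For West: ∂π/∂y_{West} = 87 − 3y_{West} − y_{East} = 0 ⇒ y_{West} = 29 − (1/3)y_{East}.
Solving the two reaction functions simultaneously: (1 − (−0.5)(−1/3))y_{East} = 50.5 − 0.5·29, so (5/6)y_{East} = 36 and y_{East} = 43.2.
Then y_{West} = 29 − (1/3)·43.2 = 14.6.
Equilibrium price: P = 140 − 57.8 = 82.2.

82.2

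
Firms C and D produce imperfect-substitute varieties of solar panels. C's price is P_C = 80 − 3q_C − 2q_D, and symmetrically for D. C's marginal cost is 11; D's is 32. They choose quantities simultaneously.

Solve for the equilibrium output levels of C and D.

Firm C's profit: π = q_C(80 − 3q_C − 2q_D) − 11q_C.
∂π/∂q_C = 69 − 6q_C − 2q_D = 0 ⇒ q_C = 11.5 − (1/3)q_D.
Similarly q_D = 8 − (1/3)q_C.
Plugging q_D into C's best response: q_C = 11.5 − (1/3)(8 − (1/3)q_C) ⇒ (8/9)q_C = 53/6, so q_C = 9.9375.
Then q_D = 8 − (1/3)·9.9375 = 4.6875.

9.9375, 4.6875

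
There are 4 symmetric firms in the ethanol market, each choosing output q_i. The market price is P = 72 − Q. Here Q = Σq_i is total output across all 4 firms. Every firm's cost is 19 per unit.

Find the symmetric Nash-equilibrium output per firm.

A representative firm's profit is π_i = q_i(72 − Q) − 19q_i, with Q = q_i + Σ_{j≠i} q_j.
First-order condition: 53 − 2q_i − Σ_{j≠i} q_j = 0.
With identical firms, set every q_j = q: then 53 − 2q − 3q = 0, i.e. q = 53/5 = 10.6.

10.6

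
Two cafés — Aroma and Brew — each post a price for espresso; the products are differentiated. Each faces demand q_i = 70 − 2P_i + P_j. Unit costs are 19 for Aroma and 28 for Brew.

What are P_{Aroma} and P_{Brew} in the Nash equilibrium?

37.2, 40.8

Aroma's profit: π = (P_{Aroma} − 19)(70 − 2P_{Aroma} + P_{Brew}).
∂π/∂P_{Aroma} = 108 − 4P_{Aroma} + P_{Brew} = 0 ⇒ P_{Aroma} = 27 + 0.25P_{Brew}.
Similarly P_{Brew} = 31.5 + 0.25P_{Aroma}.
Plugging P_{Brew} into Aroma's best response: P_{Aroma} = 27 + 0.25(31.5 + 0.25P_{Aroma}) ⇒ 0.9375P_{Aroma} = 34.875, so P_{Aroma} = 37.2.
Then P_{Brew} = 31.5 + 0.25·37.2 = 40.8.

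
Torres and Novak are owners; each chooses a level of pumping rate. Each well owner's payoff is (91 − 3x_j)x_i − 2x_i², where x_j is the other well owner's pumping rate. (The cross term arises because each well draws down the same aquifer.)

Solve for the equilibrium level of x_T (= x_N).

13

Torres's payoff is (91 − 3x_N)x_T − 2x_T².
∂π/∂x_T = 91 − 3x_N − 4x_T = 0, so x_T = 22.75 − 0.75x_N.
By symmetry x_N = x_T; substituting into the reaction function, 1.75x_T = 22.75 and x_T = 13.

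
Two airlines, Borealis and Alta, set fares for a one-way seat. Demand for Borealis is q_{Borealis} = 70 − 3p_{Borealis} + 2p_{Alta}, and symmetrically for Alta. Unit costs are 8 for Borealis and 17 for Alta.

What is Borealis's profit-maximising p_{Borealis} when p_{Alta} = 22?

Borealis's profit: π = (p_{Borealis} − 8)(70 − 3p_{Borealis} + 2p_{Alta}).
∂π/∂p_{Borealis} = 94 − 6p_{Borealis} + 2p_{Alta} = 0 ⇒ p_{Borealis} = 47/3 + (1/3)p_{Alta}.
At p_{Alta} = 22: p_{Borealis} = 47/3 + (1/3)·22 = 23.

23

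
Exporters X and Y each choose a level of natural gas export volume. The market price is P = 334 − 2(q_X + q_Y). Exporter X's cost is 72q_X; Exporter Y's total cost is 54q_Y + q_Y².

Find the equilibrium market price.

Exporter X's profit: π = q_X(334 − 2(q_X + q_Y)) − 72q_X.
∂π/∂q_X = 262 − 4q_X − 2q_Y = 0, so q_X = 65.5 − 0.5q_Y.
For Y: ∂π/∂q_Y = 280 − 6q_Y − 2q_X = 0 ⇒ q_Y = 140/3 − (1/3)q_X.
Substituting the second reaction function into the first: q_X = 65.5 − 0.5(140/3 − (1/3)q_X), which gives (5/6)q_X = 253/6 ⇒ q_X = 50.6.
Then q_Y = 140/3 − (1/3)·50.6 = 29.8.
Equilibrium price: P = 334 − 2·80.4 = 173.2.

173.2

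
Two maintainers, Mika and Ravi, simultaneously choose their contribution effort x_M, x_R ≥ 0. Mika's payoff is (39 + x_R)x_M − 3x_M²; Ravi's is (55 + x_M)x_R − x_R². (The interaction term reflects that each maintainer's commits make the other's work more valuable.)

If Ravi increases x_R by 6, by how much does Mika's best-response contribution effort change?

Expanding Mika's payoff: 39x_M + x_Rx_M − 3x_M².
∂π/∂x_M = 39 + x_R − 6x_M = 0, so x_M = 6.5 + (1/6)x_R.
The reaction-function slope is 1/6, so a 6-unit rise in x_R moves x_M by 1/6 × 6 = 1. Mika's best response rises — the actions are strategic complements.

1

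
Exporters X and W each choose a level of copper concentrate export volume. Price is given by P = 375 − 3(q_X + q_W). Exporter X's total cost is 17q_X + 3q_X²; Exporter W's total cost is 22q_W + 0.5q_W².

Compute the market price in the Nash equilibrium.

Exporter X's profit: π = q_X(375 − 3(q_X + q_W)) − 17q_X − 3q_X².
∂π/∂q_X = 358 − 12q_X − 3q_W = 0, so q_X = 179/6 − 0.25q_W.
For W: ∂π/∂q_W = 353 − 7q_W − 3q_X = 0 ⇒ q_W = 353/7 − (3/7)q_X.
Solving the two reaction functions simultaneously: (1 − (−0.25)(−3/7))q_X = 179/6 − 0.25·(353/7), so (25/28)q_X = 1447/84 and q_X = 1447/75.
Then q_W = 353/7 − (3/7)·(1447/75) = 42.16.
Equilibrium price: P = 375 − 3·(4609/75) = 190.64.

190.64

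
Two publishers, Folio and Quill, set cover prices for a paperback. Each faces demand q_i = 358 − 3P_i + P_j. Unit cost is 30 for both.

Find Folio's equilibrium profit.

Folio's profit: π = (P_{Folio} − 30)(358 − 3P_{Folio} + P_{Quill}).
∂π/∂P_{Folio} = 448 − 6P_{Folio} + P_{Quill} = 0 ⇒ P_{Folio} = 224/3 + (1/6)P_{Quill}.
The game is symmetric, so in equilibrium P_{Quill} = P_{Folio}: the reaction function gives (5/6)P_{Folio} = 224/3, hence P_{Folio} = 89.6.
q_{Folio} = 358 − 3·89.6 + 89.6 = 178.8.
Profit = (89.6 − 30)·178.8 = 10656.48.

10656.48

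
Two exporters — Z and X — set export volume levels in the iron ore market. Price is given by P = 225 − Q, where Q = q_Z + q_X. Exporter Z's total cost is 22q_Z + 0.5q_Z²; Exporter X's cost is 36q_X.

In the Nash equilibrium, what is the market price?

108.8

Exporter Z's profit: π = q_Z(225 − (q_Z + q_X)) − 22q_Z − 0.5q_Z².
∂π/∂q_Z = 203 − 3q_Z − q_X = 0, so q_Z = 203/3 − (1/3)q_X.
For X: ∂π/∂q_X = 189 − 2q_X − q_Z = 0 ⇒ q_X = 94.5 − 0.5q_Z.
Plugging q_X into Z's best response: q_Z = 203/3 − (1/3)(94.5 − 0.5q_Z) ⇒ (5/6)q_Z = 217/6, so q_Z = 43.4.
Then q_X = 94.5 − 0.5·43.4 = 72.8.
Equilibrium price: P = 225 − 116.2 = 108.8.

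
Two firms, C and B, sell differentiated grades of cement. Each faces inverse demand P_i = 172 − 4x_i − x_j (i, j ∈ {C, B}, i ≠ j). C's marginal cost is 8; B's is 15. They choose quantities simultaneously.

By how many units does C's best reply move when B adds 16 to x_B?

Firm C's profit: π = x_C(172 − 4x_C − x_B) − 8x_C.
∂π/∂x_C = 164 − 8x_C − x_B = 0 ⇒ x_C = 20.5 − 0.125x_B.
The reaction-function slope is −0.125, so a 16-unit rise in x_B moves x_C by −0.125 × 16 = −2. C's best response falls — the actions are strategic substitutes.

-2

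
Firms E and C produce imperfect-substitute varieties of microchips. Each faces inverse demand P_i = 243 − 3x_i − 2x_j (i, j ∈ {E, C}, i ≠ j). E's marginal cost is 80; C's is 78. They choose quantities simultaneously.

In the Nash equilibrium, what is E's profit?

1230.1875

Firm E's profit: π = x_E(243 − 3x_E − 2x_C) − 80x_E.
∂π/∂x_E = 163 − 6x_E − 2x_C = 0 ⇒ x_E = 163/6 − (1/3)x_C.
Similarly x_C = 27.5 − (1/3)x_E.
Solving the two reaction functions simultaneously: (1 − (−1/3)(−1/3))x_E = 163/6 − (1/3)·27.5, so (8/9)x_E = 18 and x_E = 20.25.
Then x_C = 27.5 − (1/3)·20.25 = 20.75.
P_E = 243 − 3·20.25 − 2·20.75 = 140.75.
Profit = (140.75 − 80)·20.25 = 1230.1875.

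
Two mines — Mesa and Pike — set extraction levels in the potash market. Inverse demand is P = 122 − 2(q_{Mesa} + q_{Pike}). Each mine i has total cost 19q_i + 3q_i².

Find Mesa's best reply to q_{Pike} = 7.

Mine Mesa's profit: π = q_{Mesa}(122 − 2(q_{Mesa} + q_{Pike})) − 19q_{Mesa} − 3q_{Mesa}².
∂π/∂q_{Mesa} = 103 − 10q_{Mesa} − 2q_{Pike} = 0, so q_{Mesa} = 10.3 − 0.2q_{Pike}.
At q_{Pike} = 7: q_{Mesa} = 10.3 − 0.2·7 = 8.9.

8.9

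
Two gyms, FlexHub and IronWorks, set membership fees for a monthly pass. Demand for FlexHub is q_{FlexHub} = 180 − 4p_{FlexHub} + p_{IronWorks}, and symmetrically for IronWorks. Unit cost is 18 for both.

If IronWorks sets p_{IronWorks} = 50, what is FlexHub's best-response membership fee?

FlexHub's profit: π = (p_{FlexHub} − 18)(180 − 4p_{FlexHub} + p_{IronWorks}).
∂π/∂p_{FlexHub} = 252 − 8p_{FlexHub} + p_{IronWorks} = 0 ⇒ p_{FlexHub} = 31.5 + 0.125p_{IronWorks}.
At p_{IronWorks} = 50: p_{FlexHub} = 31.5 + 0.125·50 = 37.75.

37.75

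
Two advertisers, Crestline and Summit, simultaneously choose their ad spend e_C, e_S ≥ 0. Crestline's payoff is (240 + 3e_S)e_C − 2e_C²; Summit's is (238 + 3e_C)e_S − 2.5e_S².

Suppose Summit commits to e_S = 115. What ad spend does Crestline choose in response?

146.25

Expanding Crestline's payoff: 240e_C + 3e_Se_C − 2e_C².
∂π/∂e_C = 240 + 3e_S − 4e_C = 0, so e_C = 60 + 0.75e_S.
At e_S = 115: e_C = 60 + 0.75·115 = 146.25.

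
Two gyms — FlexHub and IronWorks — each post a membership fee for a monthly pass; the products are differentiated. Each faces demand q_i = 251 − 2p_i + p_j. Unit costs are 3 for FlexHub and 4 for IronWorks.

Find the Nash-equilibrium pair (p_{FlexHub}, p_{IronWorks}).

85.8, 86.2

FlexHub's profit: π = (p_{FlexHub} − 3)(251 − 2p_{FlexHub} + p_{IronWorks}).
∂π/∂p_{FlexHub} = 257 − 4p_{FlexHub} + p_{IronWorks} = 0 ⇒ p_{FlexHub} = 64.25 + 0.25p_{IronWorks}.
Similarly p_{IronWorks} = 64.75 + 0.25p_{FlexHub}.
Plugging p_{IronWorks} into FlexHub's best response: p_{FlexHub} = 64.25 + 0.25(64.75 + 0.25p_{FlexHub}) ⇒ 0.9375p_{FlexHub} = 80.4375, so p_{FlexHub} = 85.8.
Then p_{IronWorks} = 64.75 + 0.25·85.8 = 86.2.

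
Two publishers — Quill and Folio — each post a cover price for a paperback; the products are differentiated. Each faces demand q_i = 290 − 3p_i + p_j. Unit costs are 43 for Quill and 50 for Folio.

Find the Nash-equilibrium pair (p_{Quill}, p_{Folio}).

Quill's profit: π = (p_{Quill} − 43)(290 − 3p_{Quill} + p_{Folio}).
∂π/∂p_{Quill} = 419 − 6p_{Quill} + p_{Folio} = 0 ⇒ p_{Quill} = 419/6 + (1/6)p_{Folio}.
Similarly p_{Folio} = 220/3 + (1/6)p_{Quill}.
Solving the two reaction functions simultaneously: (1 − (1/6)(1/6))p_{Quill} = 419/6 + (1/6)·(220/3), so (35/36)p_{Quill} = 1477/18 and p_{Quill} = 84.4.
Then p_{Folio} = 220/3 + (1/6)·84.4 = 87.4.

84.4, 87.4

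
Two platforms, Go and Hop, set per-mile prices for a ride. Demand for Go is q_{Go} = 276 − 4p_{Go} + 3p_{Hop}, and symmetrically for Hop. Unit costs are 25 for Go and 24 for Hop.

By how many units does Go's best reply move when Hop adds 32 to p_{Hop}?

Go's profit: π = (p_{Go} − 25)(276 − 4p_{Go} + 3p_{Hop}).
∂π/∂p_{Go} = 376 − 8p_{Go} + 3p_{Hop} = 0 ⇒ p_{Go} = 47 + 0.375p_{Hop}.
The reaction-function slope is 0.375, so a 32-unit rise in p_{Hop} moves p_{Go} by 0.375 × 32 = 12. Go's best response rises — the actions are strategic complements.

12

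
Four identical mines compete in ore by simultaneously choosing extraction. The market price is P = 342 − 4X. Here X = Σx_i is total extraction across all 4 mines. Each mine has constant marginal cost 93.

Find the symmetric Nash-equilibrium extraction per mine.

A representative mine's profit is π_i = x_i(342 − 4X) − 93x_i, with X = x_i + Σ_{j≠i} x_j.
First-order condition: 249 − 8x_i − 4Σ_{j≠i} x_j = 0.
Imposing symmetry (x_j = x for all j) turns Σ_{j≠i} x_j into 3x, so 249 = 20x and x = 12.45.

12.45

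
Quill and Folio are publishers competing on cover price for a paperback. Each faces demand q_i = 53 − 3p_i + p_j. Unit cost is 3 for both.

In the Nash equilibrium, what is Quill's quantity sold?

Quill's profit: π = (p_{Quill} − 3)(53 − 3p_{Quill} + p_{Folio}).
∂π/∂p_{Quill} = 62 − 6p_{Quill} + p_{Folio} = 0 ⇒ p_{Quill} = 31/3 + (1/6)p_{Folio}.
Setting p_{Quill} = p_{Folio} in the reaction function: p_{Quill} = 31/3 + (1/6)p_{Quill}, so p_{Quill} = (31/3) / (5/6) = 12.4.
q_{Quill} = 53 − 3·12.4 + 12.4 = 28.2.

28.2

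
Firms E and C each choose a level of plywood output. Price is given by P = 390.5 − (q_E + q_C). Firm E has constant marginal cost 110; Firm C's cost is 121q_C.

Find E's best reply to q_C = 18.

Firm E's profit: π = q_E(390.5 − (q_E + q_C)) − 110q_E.
∂π/∂q_E = 280.5 − 2q_E − q_C = 0, so q_E = 140.25 − 0.5q_C.
At q_C = 18: q_E = 140.25 − 0.5·18 = 131.25.

131.25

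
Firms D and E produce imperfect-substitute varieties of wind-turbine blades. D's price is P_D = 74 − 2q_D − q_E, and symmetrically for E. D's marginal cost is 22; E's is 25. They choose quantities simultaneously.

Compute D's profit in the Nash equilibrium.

Firm D's profit: π = q_D(74 − 2q_D − q_E) − 22q_D.
∂π/∂q_D = 52 − 4q_D − q_E = 0 ⇒ q_D = 13 − 0.25q_E.
Similarly q_E = 12.25 − 0.25q_D.
Substituting the second reaction function into the first: q_D = 13 − 0.25(12.25 − 0.25q_D), which gives 0.9375q_D = 9.9375 ⇒ q_D = 10.6.
Then q_E = 12.25 − 0.25·10.6 = 9.6.
P_D = 74 − 2·10.6 − 9.6 = 43.2.
Profit = (43.2 − 22)·10.6 = 224.72.

224.72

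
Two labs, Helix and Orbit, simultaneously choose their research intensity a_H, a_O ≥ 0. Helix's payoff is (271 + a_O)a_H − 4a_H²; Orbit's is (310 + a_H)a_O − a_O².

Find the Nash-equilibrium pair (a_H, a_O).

56.8, 183.4

Expanding Helix's payoff: 271a_H + a_Oa_H − 4a_H².
∂π/∂a_H = 271 + a_O − 8a_H = 0, so a_H = 33.875 + 0.125a_O.
Likewise for Orbit: a_O = 155 + 0.5a_H.
Substituting the second reaction function into the first: a_H = 33.875 + 0.125(155 + 0.5a_H), which gives 0.9375a_H = 53.25 ⇒ a_H = 56.8.
Then a_O = 155 + 0.5·56.8 = 183.4.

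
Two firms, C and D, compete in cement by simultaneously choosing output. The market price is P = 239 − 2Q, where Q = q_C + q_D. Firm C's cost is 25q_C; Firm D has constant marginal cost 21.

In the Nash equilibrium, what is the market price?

95

Firm C's profit: π = q_C(239 − 2(q_C + q_D)) − 25q_C.
∂π/∂q_C = 214 − 4q_C − 2q_D = 0, so q_C = 53.5 − 0.5q_D.
By the same steps for D: q_D = 54.5 − 0.5q_C.
Solving the two reaction functions simultaneously: (1 − (−0.5)(−0.5))q_C = 53.5 − 0.5·54.5, so 0.75q_C = 26.25 and q_C = 35.
Then q_D = 54.5 − 0.5·35 = 37.
Equilibrium price: P = 239 − 2·72 = 95.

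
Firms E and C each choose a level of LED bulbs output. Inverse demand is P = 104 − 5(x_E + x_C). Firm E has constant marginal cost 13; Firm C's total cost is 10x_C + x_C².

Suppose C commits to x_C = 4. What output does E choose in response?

7.1

Firm E's profit: π = x_E(104 − 5(x_E + x_C)) − 13x_E.
∂π/∂x_E = 91 − 10x_E − 5x_C = 0, so x_E = 9.1 − 0.5x_C.
At x_C = 4: x_E = 9.1 − 0.5·4 = 7.1.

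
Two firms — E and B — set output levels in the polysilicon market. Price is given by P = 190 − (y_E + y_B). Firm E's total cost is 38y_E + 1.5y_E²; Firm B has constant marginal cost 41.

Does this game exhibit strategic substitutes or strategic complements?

strategic substitutes

Firm E's profit: π = y_E(190 − (y_E + y_B)) − 38y_E − 1.5y_E².
∂π/∂y_E = 152 − 5y_E − y_B = 0, so y_E = 30.4 − 0.2y_B.
The best-response slope dy_E/dy_B = −0.2 < 0: the reaction function is downward-sloping, so the choices are strategic substitutes.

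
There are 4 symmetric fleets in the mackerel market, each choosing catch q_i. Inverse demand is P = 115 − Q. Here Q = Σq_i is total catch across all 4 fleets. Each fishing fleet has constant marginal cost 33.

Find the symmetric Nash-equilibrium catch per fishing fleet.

16.4

A representative fishing fleet's profit is π_i = q_i(115 − Q) − 33q_i, with Q = q_i + Σ_{j≠i} q_j.
First-order condition: 82 − 2q_i − Σ_{j≠i} q_j = 0.
Imposing symmetry (q_j = q for all j) turns Σ_{j≠i} q_j into 3q, so 82 = 5q and q = 16.4.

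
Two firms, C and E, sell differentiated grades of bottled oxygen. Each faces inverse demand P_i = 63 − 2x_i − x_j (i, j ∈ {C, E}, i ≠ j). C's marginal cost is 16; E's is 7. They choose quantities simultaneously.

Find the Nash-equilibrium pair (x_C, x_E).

8.8, 11.8

Firm C's profit: π = x_C(63 − 2x_C − x_E) − 16x_C.
∂π/∂x_C = 47 − 4x_C − x_E = 0 ⇒ x_C = 11.75 − 0.25x_E.
Similarly x_E = 14 − 0.25x_C.
Plugging x_E into C's best response: x_C = 11.75 − 0.25(14 − 0.25x_C) ⇒ 0.9375x_C = 8.25, so x_C = 8.8.
Then x_E = 14 − 0.25·8.8 = 11.8.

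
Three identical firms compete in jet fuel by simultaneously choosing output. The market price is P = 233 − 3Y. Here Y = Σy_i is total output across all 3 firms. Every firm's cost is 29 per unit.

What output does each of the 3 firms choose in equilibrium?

17

A representative firm's profit is π_i = y_i(233 − 3Y) − 29y_i, with Y = y_i + Σ_{j≠i} y_j.
First-order condition: 204 − 6y_i − 3Σ_{j≠i} y_j = 0.
In a symmetric equilibrium every firm chooses the same y, so Σ_{j≠i} y_j = 2y. The condition becomes 204 − 12y = 0, giving y = 204/12 = 17.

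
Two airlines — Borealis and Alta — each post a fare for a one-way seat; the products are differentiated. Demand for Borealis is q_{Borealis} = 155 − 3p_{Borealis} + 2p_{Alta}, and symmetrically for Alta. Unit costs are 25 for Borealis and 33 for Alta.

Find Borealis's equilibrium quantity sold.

Borealis's profit: π = (p_{Borealis} − 25)(155 − 3p_{Borealis} + 2p_{Alta}).
∂π/∂p_{Borealis} = 230 − 6p_{Borealis} + 2p_{Alta} = 0 ⇒ p_{Borealis} = 115/3 + (1/3)p_{Alta}.
Similarly p_{Alta} = 127/3 + (1/3)p_{Borealis}.
Solving the two reaction functions simultaneously: (1 − (1/3)(1/3))p_{Borealis} = 115/3 + (1/3)·(127/3), so (8/9)p_{Borealis} = 472/9 and p_{Borealis} = 59.
Then p_{Alta} = 127/3 + (1/3)·59 = 62.
q_{Borealis} = 155 − 3·59 + 2·62 = 102.

102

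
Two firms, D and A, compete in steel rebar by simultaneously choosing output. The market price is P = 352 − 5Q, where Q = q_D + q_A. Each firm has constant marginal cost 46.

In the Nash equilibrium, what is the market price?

148

Firm D's profit: π = q_D(352 − 5(q_D + q_A)) − 46q_D.
∂π/∂q_D = 306 − 10q_D − 5q_A = 0, so q_D = 30.6 − 0.5q_A.
By symmetry q_A = q_D; substituting into the reaction function, 1.5q_D = 30.6 and q_D = 20.4.
Equilibrium price: P = 352 − 5·40.8 = 148.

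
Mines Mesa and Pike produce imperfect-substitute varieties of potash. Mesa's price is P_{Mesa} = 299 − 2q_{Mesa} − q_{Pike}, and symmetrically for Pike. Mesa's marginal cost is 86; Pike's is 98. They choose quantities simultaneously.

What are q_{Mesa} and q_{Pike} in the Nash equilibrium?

Mine Mesa's profit: π = q_{Mesa}(299 − 2q_{Mesa} − q_{Pike}) − 86q_{Mesa}.
∂π/∂q_{Mesa} = 213 − 4q_{Mesa} − q_{Pike} = 0 ⇒ q_{Mesa} = 53.25 − 0.25q_{Pike}.
Similarly q_{Pike} = 50.25 − 0.25q_{Mesa}.
Substituting the second reaction function into the first: q_{Mesa} = 53.25 − 0.25(50.25 − 0.25q_{Mesa}), which gives 0.9375q_{Mesa} = 40.6875 ⇒ q_{Mesa} = 43.4.
Then q_{Pike} = 50.25 − 0.25·43.4 = 39.4.

43.4, 39.4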